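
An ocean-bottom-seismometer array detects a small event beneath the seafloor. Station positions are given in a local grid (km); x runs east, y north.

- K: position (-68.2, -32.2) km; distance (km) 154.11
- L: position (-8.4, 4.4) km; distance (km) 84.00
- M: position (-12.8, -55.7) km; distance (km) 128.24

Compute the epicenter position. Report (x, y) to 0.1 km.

x ≈ 64.0 km, y ≈ 47.0 km

Circle about each station: (x + 68.2)² + (y + 32.2)² = 154.11²; (x + 8.4)² + (y − 4.4)² = 84.00²; (x + 12.8)² + (y + 55.7)² = 128.24².
Subtracting the K equation from the L and M equations removes the quadratic terms:
119.6 x + 73.2 y = 11095.73
110.8 x − 47.0 y = 4882.64
Solving the 2×2 system: x ≈ 64.0, y ≈ 47.0 km.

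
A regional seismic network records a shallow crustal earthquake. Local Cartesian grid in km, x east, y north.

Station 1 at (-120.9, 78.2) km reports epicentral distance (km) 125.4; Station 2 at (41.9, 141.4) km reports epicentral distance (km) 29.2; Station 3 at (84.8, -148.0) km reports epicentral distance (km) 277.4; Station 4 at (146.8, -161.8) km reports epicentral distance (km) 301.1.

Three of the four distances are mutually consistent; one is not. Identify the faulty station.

Solve using three stations at a time. Using Station 2, Station 3, Station 4 (subtract circle equations pairwise → linear system) gives (x, y) ≈ (68.4, 128.9).
Distances from that point to each station vs reported:
  Station 1: calculated 196.0 vs reported 125.4 → residual 70.6 km
  Station 2: calculated 29.3 vs reported 29.2 → residual 0.1 km
  Station 3: calculated 277.4 vs reported 277.4 → residual 0.0 km
  Station 4: calculated 301.1 vs reported 301.1 → residual 0.0 km
Station 2, Station 3, Station 4 are mutually consistent (residuals ≈ 0); Station 1 is off by 70.6 km.

Station 1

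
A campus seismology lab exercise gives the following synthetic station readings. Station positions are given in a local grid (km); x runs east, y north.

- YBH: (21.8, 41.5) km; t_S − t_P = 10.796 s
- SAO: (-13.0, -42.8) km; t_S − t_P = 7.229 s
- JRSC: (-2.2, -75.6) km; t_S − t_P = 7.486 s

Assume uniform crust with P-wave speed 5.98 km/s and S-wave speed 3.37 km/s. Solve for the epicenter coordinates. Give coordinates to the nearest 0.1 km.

Distance from S−P lag: d = Δt · v_P v_S / (v_P − v_S) = Δt · (5.98·3.37)/(5.98−3.37) ≈ 7.7213·Δt.
So d_YBH = 83.36, d_SAO = 55.82, d_JRSC = 57.80 km.
Circle about each station: (x − 21.8)² + (y − 41.5)² = 83.36²; (x + 13.0)² + (y + 42.8)² = 55.82²; (x + 2.2)² + (y + 75.6)² = 57.80².
Subtracting the YBH equation from the SAO and JRSC equations removes the quadratic terms:
-69.6 x − 168.6 y = 3636.37
-48.0 x − 234.2 y = 7130.76
Solving the 2×2 system: x ≈ 42.7, y ≈ -39.2 km.
Check against YBH (with the unrounded x, y): √((x − 21.8)²+(y − 41.5)²) = 83.37 ≈ 83.36 km. ✓

42.7 km east, -39.2 km north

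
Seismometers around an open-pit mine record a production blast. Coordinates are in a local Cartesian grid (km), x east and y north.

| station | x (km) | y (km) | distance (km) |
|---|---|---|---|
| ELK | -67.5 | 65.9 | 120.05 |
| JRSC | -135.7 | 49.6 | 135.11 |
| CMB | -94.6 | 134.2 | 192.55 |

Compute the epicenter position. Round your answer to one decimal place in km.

x ≈ -47.1 km, y ≈ -52.4 km

Circle about each station: (x + 67.5)² + (y − 65.9)² = 120.05²; (x + 135.7)² + (y − 49.6)² = 135.11²; (x + 94.6)² + (y − 134.2)² = 192.55².
Subtracting pairs of circle equations eliminates x²+y² and gives linear equations (the radical axes):
-136.4 x − 32.6 y = 8132.88
-54.2 x + 136.6 y = -4603.76
Solving the 2×2 system: x ≈ -47.1, y ≈ -52.4 km.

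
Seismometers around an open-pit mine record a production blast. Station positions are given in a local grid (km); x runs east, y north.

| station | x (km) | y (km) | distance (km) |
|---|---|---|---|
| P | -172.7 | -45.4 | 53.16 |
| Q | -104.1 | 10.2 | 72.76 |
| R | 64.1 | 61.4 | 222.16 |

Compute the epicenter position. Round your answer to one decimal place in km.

Circle about each station: (x + 172.7)² + (y + 45.4)² = 53.16²; (x + 104.1)² + (y − 10.2)² = 72.76²; (x − 64.1)² + (y − 61.4)² = 222.16².
Subtracting pairs of circle equations eliminates x²+y² and gives linear equations (the radical axes):
137.2 x + 111.2 y = -23413.63
473.6 x + 213.6 y = -70536.76
Solving the 2×2 system: x ≈ -121.7, y ≈ -60.4 km.

-121.7 km east, -60.4 km north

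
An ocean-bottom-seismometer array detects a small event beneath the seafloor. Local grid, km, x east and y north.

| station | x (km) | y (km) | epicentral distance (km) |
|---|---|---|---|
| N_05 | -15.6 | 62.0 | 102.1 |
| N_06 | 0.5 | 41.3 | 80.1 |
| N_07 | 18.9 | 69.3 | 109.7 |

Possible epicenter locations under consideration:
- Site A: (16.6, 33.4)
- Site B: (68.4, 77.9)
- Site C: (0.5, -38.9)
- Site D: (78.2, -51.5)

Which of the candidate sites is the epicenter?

For each candidate, compare |candidate − station| to the reported distance:
Site A: residuals N_05 59.0, N_06 62.2, N_07 73.7 → max 73.7 km
Site B: residuals N_05 16.6, N_06 3.0, N_07 59.5 → max 59.5 km
Site C: residuals N_05 0.1, N_06 0.1, N_07 0.1 → max 0.1 km
Site D: residuals N_05 45.1, N_06 40.9, N_07 24.9 → max 45.1 km
Only Site C has all residuals ≈ 0.

Site C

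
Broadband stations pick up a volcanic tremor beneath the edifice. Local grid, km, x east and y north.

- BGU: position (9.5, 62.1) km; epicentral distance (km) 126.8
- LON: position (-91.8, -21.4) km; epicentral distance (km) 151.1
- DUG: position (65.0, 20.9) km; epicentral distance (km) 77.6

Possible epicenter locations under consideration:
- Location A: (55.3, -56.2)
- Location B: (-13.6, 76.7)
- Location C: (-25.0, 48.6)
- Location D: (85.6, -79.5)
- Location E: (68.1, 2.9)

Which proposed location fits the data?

Location A

For each candidate, compare |candidate − station| to the reported distance:
Location A: residuals BGU 0.1, LON 0.1, DUG 0.1 → max 0.1 km
Location B: residuals BGU 99.5, LON 25.6, DUG 18.8 → max 99.5 km
Location C: residuals BGU 89.8, LON 54.3, DUG 16.6 → max 89.8 km
Location D: residuals BGU 34.0, LON 35.6, DUG 24.9 → max 35.6 km
Location E: residuals BGU 43.5, LON 10.6, DUG 59.3 → max 59.3 km
Only Location A has all residuals ≈ 0.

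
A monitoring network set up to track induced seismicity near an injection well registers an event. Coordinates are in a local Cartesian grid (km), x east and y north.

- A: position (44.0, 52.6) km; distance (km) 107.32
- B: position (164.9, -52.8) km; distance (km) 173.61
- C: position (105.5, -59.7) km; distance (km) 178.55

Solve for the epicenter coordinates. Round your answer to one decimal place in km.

129.7 km east, 117.2 km north

Circle about each station: (x − 44.0)² + (y − 52.6)² = 107.32²; (x − 164.9)² + (y + 52.8)² = 173.61²; (x − 105.5)² + (y + 59.7)² = 178.55².
Subtracting pairs of circle equations eliminates x²+y² and gives linear equations (the radical axes):
241.8 x − 210.8 y = 6654.24
123.0 x − 224.6 y = -10370.94
Solving the 2×2 system: x ≈ 129.7, y ≈ 117.2 km.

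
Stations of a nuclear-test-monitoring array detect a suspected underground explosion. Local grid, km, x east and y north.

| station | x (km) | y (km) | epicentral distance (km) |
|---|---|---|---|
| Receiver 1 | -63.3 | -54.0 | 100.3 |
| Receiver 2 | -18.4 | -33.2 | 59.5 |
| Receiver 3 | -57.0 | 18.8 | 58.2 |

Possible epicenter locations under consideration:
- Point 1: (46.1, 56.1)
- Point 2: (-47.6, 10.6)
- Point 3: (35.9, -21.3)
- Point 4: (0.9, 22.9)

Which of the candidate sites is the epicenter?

For each candidate, compare |candidate − station| to the reported distance:
Point 1: residuals Receiver 1 54.9, Receiver 2 50.7, Receiver 3 51.4 → max 54.9 km
Point 2: residuals Receiver 1 33.8, Receiver 2 6.9, Receiver 3 45.7 → max 45.7 km
Point 3: residuals Receiver 1 4.2, Receiver 2 3.9, Receiver 3 43.0 → max 43.0 km
Point 4: residuals Receiver 1 0.1, Receiver 2 0.2, Receiver 3 0.2 → max 0.2 km
Only Point 4 has all residuals ≈ 0.

Point 4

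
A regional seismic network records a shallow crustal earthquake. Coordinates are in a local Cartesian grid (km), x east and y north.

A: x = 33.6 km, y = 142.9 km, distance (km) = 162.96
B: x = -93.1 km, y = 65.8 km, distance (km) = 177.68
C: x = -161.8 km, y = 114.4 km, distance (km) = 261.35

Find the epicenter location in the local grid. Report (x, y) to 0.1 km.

Circle about each station: (x − 33.6)² + (y − 142.9)² = 162.96²; (x + 93.1)² + (y − 65.8)² = 177.68²; (x + 161.8)² + (y − 114.4)² = 261.35².
Subtracting pairs of circle equations eliminates x²+y² and gives linear equations (the radical axes):
-253.4 x − 154.2 y = -13566.34
-390.8 x − 57.0 y = -24030.63
Solving the 2×2 system: x ≈ 64.0, y ≈ -17.2 km.

64.0 km east, -17.2 km north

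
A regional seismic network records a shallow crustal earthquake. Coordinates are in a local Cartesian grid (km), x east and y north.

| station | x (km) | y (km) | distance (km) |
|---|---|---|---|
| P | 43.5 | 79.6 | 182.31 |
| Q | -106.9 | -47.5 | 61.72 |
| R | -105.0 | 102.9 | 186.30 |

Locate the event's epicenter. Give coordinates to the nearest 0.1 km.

Circle about each station: (x − 43.5)² + (y − 79.6)² = 182.31²; (x + 106.9)² + (y + 47.5)² = 61.72²; (x + 105.0)² + (y − 102.9)² = 186.30².
Subtracting pairs of circle equations eliminates x²+y² and gives linear equations (the radical axes):
-300.8 x − 254.2 y = 34883.03
-297.0 x + 46.6 y = 11914.25
Solving the 2×2 system: x ≈ -52.0, y ≈ -75.7 km.

(-52.0, -75.7)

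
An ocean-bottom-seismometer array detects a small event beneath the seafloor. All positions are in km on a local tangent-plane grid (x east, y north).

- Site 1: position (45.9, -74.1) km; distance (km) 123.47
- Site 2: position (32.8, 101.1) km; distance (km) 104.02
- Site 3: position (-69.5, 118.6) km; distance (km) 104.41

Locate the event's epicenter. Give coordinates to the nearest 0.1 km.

(-33.2, 20.7)

Circle about each station: (x − 45.9)² + (y + 74.1)² = 123.47²; (x − 32.8)² + (y − 101.1)² = 104.02²; (x + 69.5)² + (y − 118.6)² = 104.41².
Subtracting the Site 1 equation from the Site 2 and Site 3 equations removes the quadratic terms:
-26.2 x + 350.4 y = 8124.11
-230.8 x + 385.4 y = 15641.98
Solving the 2×2 system: x ≈ -33.2, y ≈ 20.7 km.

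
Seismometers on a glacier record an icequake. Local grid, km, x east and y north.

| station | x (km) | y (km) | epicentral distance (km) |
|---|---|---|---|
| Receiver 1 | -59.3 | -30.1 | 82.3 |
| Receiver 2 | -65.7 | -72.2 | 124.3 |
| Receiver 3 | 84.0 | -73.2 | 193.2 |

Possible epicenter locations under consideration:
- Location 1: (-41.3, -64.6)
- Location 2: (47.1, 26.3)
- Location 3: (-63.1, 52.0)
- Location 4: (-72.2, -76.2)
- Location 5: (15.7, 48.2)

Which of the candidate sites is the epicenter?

Location 3

For each candidate, compare |candidate − station| to the reported distance:
Location 1: residuals Receiver 1 43.4, Receiver 2 98.7, Receiver 3 67.6 → max 98.7 km
Location 2: residuals Receiver 1 38.1, Receiver 2 25.5, Receiver 3 87.1 → max 87.1 km
Location 3: residuals Receiver 1 0.1, Receiver 2 0.1, Receiver 3 0.0 → max 0.1 km
Location 4: residuals Receiver 1 34.4, Receiver 2 116.7, Receiver 3 37.0 → max 116.7 km
Location 5: residuals Receiver 1 26.1, Receiver 2 21.0, Receiver 3 53.9 → max 53.9 km
Only Location 3 has all residuals ≈ 0.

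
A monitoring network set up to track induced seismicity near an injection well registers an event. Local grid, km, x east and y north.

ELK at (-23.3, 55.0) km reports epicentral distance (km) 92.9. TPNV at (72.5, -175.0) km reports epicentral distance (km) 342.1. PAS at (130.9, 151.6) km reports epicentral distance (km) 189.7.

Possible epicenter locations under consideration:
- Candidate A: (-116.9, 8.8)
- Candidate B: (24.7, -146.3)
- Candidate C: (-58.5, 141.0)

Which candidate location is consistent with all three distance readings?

For each candidate, compare |candidate − station| to the reported distance:
Candidate A: residuals ELK 11.5, TPNV 78.2, PAS 96.3 → max 96.3 km
Candidate B: residuals ELK 114.0, TPNV 286.3, PAS 126.6 → max 286.3 km
Candidate C: residuals ELK 0.0, TPNV 0.0, PAS 0.0 → max 0.0 km
Only Candidate C has all residuals ≈ 0.

Candidate C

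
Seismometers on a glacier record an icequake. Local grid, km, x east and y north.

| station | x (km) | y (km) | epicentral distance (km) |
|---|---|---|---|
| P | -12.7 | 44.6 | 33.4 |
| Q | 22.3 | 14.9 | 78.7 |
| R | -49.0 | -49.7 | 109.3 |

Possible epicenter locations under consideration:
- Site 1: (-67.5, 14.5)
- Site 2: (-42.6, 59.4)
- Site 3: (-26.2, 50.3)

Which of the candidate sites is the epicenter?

For each candidate, compare |candidate − station| to the reported distance:
Site 1: residuals P 29.1, Q 11.1, R 42.5 → max 42.5 km
Site 2: residuals P 0.0, Q 0.0, R 0.0 → max 0.0 km
Site 3: residuals P 18.7, Q 18.7, R 6.7 → max 18.7 km
Only Site 2 has all residuals ≈ 0.

Site 2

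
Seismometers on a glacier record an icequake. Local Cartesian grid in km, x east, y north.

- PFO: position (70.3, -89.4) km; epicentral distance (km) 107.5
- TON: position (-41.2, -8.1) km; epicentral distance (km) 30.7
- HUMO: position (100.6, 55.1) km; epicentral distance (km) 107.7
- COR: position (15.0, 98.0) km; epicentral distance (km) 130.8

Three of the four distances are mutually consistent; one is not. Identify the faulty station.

HUMO

Solve using three stations at a time. Using PFO, TON, COR (subtract circle equations pairwise → linear system) gives (x, y) ≈ (-18.3, -28.5).
Distances from that point to each station vs reported:
  PFO: calculated 107.5 vs reported 107.5 → residual 0.0 km
  TON: calculated 30.7 vs reported 30.7 → residual 0.0 km
  HUMO: calculated 145.3 vs reported 107.7 → residual 37.6 km
  COR: calculated 130.8 vs reported 130.8 → residual 0.0 km
PFO, TON, COR are mutually consistent (residuals ≈ 0); HUMO is off by 37.6 km.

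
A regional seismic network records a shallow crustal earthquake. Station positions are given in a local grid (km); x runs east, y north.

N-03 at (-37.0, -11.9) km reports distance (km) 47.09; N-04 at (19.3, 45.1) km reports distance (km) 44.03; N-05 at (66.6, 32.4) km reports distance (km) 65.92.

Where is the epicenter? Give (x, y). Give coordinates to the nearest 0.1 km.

x ≈ 7.8 km, y ≈ 2.6 km

Circle about each station: (x + 37.0)² + (y + 11.9)² = 47.09²; (x − 19.3)² + (y − 45.1)² = 44.03²; (x − 66.6)² + (y − 32.4)² = 65.92².
Subtracting pairs of circle equations eliminates x²+y² and gives linear equations (the radical axes):
112.6 x + 114.0 y = 1174.72
207.2 x + 88.6 y = 1846.73
Solving the 2×2 system: x ≈ 7.8, y ≈ 2.6 km.
Check against N-03 (with the unrounded x, y): √((x + 37.0)²+(y + 11.9)²) = 47.09 ≈ 47.09 km. ✓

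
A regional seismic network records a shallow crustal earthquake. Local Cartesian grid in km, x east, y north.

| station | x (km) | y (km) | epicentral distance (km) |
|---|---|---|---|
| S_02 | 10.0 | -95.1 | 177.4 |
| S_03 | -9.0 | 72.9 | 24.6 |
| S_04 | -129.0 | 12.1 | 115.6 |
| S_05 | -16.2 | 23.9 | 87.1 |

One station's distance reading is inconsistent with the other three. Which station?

S_05

Solve using three stations at a time. Using S_02, S_03, S_04 (subtract circle equations pairwise → linear system) gives (x, y) ≈ (-33.3, 76.9).
Distances from that point to each station vs reported:
  S_02: calculated 177.4 vs reported 177.4 → residual 0.0 km
  S_03: calculated 24.6 vs reported 24.6 → residual 0.0 km
  S_04: calculated 115.6 vs reported 115.6 → residual 0.0 km
  S_05: calculated 55.7 vs reported 87.1 → residual 31.4 km
S_02, S_03, S_04 are mutually consistent (residuals ≈ 0); S_05 is off by 31.4 km.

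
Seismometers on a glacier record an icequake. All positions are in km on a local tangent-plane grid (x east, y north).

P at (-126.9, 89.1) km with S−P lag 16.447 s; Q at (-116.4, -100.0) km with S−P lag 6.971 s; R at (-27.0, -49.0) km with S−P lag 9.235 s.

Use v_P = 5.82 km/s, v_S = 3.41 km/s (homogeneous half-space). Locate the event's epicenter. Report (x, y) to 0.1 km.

Distance from S−P lag: d = Δt · v_P v_S / (v_P − v_S) = Δt · (5.82·3.41)/(5.82−3.41) ≈ 8.2349·Δt.
So d_P = 135.44, d_Q = 57.41, d_R = 76.05 km.
Circle about each station: (x + 126.9)² + (y − 89.1)² = 135.44²; (x + 116.4)² + (y + 100.0)² = 57.41²; (x + 27.0)² + (y + 49.0)² = 76.05².
Subtracting pairs of circle equations eliminates x²+y² and gives linear equations (the radical axes):
21.0 x − 378.2 y = 14554.63
199.8 x − 276.2 y = -8352.03
Solving the 2×2 system: x ≈ -102.9, y ≈ -44.2 km.

x ≈ -102.9 km, y ≈ -44.2 km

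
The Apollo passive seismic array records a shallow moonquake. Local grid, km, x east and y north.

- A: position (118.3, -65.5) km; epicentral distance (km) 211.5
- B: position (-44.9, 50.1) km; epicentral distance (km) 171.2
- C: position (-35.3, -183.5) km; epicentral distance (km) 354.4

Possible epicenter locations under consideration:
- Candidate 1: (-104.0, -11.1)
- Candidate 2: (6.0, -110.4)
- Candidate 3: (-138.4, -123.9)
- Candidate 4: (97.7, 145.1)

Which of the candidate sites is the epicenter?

Candidate 4

For each candidate, compare |candidate − station| to the reported distance:
Candidate 1: residuals A 17.4, B 86.1, C 168.8 → max 168.8 km
Candidate 2: residuals A 90.6, B 2.8, C 270.4 → max 270.4 km
Candidate 3: residuals A 51.8, B 26.3, C 235.3 → max 235.3 km
Candidate 4: residuals A 0.1, B 0.1, C 0.1 → max 0.1 km
Only Candidate 4 has all residuals ≈ 0.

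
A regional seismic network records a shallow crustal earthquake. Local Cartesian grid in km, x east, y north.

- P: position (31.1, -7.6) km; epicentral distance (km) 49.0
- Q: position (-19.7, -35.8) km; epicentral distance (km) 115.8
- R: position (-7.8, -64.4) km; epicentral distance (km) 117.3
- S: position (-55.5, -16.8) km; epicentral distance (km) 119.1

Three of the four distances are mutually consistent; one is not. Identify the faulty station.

Solve using three stations at a time. Using P, R, S (subtract circle equations pairwise → linear system) gives (x, y) ≈ (50.6, 37.3).
Distances from that point to each station vs reported:
  P: calculated 49.0 vs reported 49.0 → residual 0.0 km
  Q: calculated 101.4 vs reported 115.8 → residual 14.4 km
  R: calculated 117.3 vs reported 117.3 → residual 0.0 km
  S: calculated 119.1 vs reported 119.1 → residual 0.0 km
P, R, S are mutually consistent (residuals ≈ 0); Q is off by 14.4 km.

Q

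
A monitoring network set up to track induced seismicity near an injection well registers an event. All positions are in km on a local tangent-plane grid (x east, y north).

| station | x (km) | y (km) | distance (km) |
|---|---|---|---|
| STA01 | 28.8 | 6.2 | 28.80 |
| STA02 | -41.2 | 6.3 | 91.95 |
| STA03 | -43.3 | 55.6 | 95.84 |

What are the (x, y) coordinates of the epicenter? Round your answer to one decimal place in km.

Circle about each station: (x − 28.8)² + (y − 6.2)² = 28.80²; (x + 41.2)² + (y − 6.3)² = 91.95²; (x + 43.3)² + (y − 55.6)² = 95.84².
Subtracting the STA01 equation from the STA02 and STA03 equations removes the quadratic terms:
-140.0 x + 0.2 y = -6756.11
-144.2 x + 98.8 y = -4257.50
Solving the 2×2 system: x ≈ 48.3, y ≈ 27.4 km.
Check against STA01 (with the unrounded x, y): √((x − 28.8)²+(y − 6.2)²) = 28.80 ≈ 28.80 km. ✓

x ≈ 48.3 km, y ≈ 27.4 km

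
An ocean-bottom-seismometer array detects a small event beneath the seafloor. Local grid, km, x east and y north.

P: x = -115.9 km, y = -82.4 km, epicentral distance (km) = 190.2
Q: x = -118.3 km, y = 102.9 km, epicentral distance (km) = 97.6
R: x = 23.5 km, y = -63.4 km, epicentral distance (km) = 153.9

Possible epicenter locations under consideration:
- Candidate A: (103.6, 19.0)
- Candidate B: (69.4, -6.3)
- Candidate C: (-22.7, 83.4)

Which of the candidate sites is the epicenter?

Candidate C

For each candidate, compare |candidate − station| to the reported distance:
Candidate A: residuals P 51.6, Q 139.6, R 39.0 → max 139.6 km
Candidate B: residuals P 10.1, Q 119.6, R 80.6 → max 119.6 km
Candidate C: residuals P 0.0, Q 0.0, R 0.0 → max 0.0 km
Only Candidate C has all residuals ≈ 0.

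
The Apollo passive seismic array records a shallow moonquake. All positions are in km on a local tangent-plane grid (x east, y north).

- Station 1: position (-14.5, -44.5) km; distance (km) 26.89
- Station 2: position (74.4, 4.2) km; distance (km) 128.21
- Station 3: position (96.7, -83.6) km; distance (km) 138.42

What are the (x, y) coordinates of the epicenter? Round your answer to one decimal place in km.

Circle about each station: (x + 14.5)² + (y + 44.5)² = 26.89²; (x − 74.4)² + (y − 4.2)² = 128.21²; (x − 96.7)² + (y + 83.6)² = 138.42².
Subtracting the Station 1 equation from the Station 2 and Station 3 equations removes the quadratic terms:
177.8 x + 97.4 y = -12352.23
222.4 x − 78.2 y = -4287.67
Solving the 2×2 system: x ≈ -38.9, y ≈ -55.8 km.
Check against Station 1 (with the unrounded x, y): √((x + 14.5)²+(y + 44.5)²) = 26.89 ≈ 26.89 km. ✓

-38.9 km east, -55.8 km north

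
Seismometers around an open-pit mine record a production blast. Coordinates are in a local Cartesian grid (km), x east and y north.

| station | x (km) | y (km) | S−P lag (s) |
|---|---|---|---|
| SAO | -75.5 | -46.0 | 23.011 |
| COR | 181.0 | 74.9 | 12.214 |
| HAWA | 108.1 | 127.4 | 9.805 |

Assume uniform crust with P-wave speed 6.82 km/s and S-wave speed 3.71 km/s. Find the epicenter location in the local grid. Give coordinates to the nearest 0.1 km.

84.5 km east, 51.2 km north

Distance from S−P lag: d = Δt · v_P v_S / (v_P − v_S) = Δt · (6.82·3.71)/(6.82−3.71) ≈ 8.1358·Δt.
So d_SAO = 187.21, d_COR = 99.37, d_HAWA = 79.77 km.
Circle about each station: (x + 75.5)² + (y + 46.0)² = 187.21²; (x − 181.0)² + (y − 74.9)² = 99.37²; (x − 108.1)² + (y − 127.4)² = 79.77².
Subtracting pairs of circle equations eliminates x²+y² and gives linear equations (the radical axes):
513.0 x + 241.8 y = 55727.95
367.2 x + 346.8 y = 48784.45
Solving the 2×2 system: x ≈ 84.5, y ≈ 51.2 km.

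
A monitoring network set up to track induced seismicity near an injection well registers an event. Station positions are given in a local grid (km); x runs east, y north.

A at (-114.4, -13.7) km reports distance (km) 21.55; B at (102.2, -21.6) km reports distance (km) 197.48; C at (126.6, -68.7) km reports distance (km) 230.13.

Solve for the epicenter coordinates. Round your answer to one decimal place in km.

Circle about each station: (x + 114.4)² + (y + 13.7)² = 21.55²; (x − 102.2)² + (y + 21.6)² = 197.48²; (x − 126.6)² + (y + 68.7)² = 230.13².
Subtracting pairs of circle equations eliminates x²+y² and gives linear equations (the radical axes):
433.2 x − 15.8 y = -40897.60
482.0 x − 110.0 y = -45023.21
Solving the 2×2 system: x ≈ -94.6, y ≈ -5.2 km.

-94.6 km east, -5.2 km north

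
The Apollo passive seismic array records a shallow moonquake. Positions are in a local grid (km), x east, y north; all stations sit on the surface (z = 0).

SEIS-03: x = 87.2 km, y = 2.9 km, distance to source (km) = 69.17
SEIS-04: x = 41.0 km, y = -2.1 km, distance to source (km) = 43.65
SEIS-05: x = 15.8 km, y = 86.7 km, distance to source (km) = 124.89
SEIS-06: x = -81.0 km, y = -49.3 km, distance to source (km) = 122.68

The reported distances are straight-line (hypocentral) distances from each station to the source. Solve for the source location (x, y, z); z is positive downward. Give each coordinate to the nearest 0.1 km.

Each station gives a sphere (x−x_i)² + (y−y_i)² + z² = d_i² (stations at z=0).
Subtracting the SEIS-03 sphere from SEIS-04 and SEIS-05: z² cancels, leaving linear equations in x and y:
-92.4 x − 10.0 y = -3047.67
-142.8 x + 167.6 y = -10658.74
Solving: x ≈ 36.500, y ≈ -32.497 km (keep extra digits for the depth step; rounded: 36.5, -32.5).
Then from the SEIS-03 sphere: z² = 69.17² − (x − 87.2)² − (y − 2.9)² with x = 36.500, y = -32.497, so z ≈ 31.001 ≈ 31.0 km.

(36.5, -32.5, 31.0)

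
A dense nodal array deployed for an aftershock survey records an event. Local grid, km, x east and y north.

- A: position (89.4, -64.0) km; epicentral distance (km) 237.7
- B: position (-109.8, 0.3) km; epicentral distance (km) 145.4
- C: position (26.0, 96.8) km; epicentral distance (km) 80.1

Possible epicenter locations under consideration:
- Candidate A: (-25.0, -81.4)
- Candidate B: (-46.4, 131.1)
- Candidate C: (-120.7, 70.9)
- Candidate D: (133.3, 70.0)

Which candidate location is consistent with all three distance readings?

Candidate B

For each candidate, compare |candidate − station| to the reported distance:
Candidate A: residuals A 122.0, B 27.6, C 105.3 → max 122.0 km
Candidate B: residuals A 0.0, B 0.0, C 0.0 → max 0.0 km
Candidate C: residuals A 12.0, B 74.0, C 68.9 → max 74.0 km
Candidate D: residuals A 96.7, B 107.5, C 30.5 → max 107.5 km
Only Candidate B has all residuals ≈ 0.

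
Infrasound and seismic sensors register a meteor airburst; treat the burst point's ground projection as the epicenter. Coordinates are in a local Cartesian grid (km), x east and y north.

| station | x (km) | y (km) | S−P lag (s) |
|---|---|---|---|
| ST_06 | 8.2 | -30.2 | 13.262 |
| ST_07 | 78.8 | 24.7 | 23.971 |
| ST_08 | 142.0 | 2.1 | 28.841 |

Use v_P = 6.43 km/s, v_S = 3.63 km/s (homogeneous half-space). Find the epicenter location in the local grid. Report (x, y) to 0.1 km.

Distance from S−P lag: d = Δt · v_P v_S / (v_P − v_S) = Δt · (6.43·3.63)/(6.43−3.63) ≈ 8.3360·Δt.
So d_ST_06 = 110.55, d_ST_07 = 199.82, d_ST_08 = 240.42 km.
Circle about each station: (x − 8.2)² + (y + 30.2)² = 110.55²; (x − 78.8)² + (y − 24.7)² = 199.82²; (x − 142.0)² + (y − 2.1)² = 240.42².
Subtracting pairs of circle equations eliminates x²+y² and gives linear equations (the radical axes):
141.2 x + 109.8 y = -21866.48
267.6 x + 64.6 y = -26391.34
Solving the 2×2 system: x ≈ -73.3, y ≈ -104.9 km.

(-73.3, -104.9)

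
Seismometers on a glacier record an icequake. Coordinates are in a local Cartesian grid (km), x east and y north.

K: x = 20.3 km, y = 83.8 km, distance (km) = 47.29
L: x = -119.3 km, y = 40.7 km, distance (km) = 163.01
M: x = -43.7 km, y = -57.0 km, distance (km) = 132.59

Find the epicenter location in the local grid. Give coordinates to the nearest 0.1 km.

Circle about each station: (x − 20.3)² + (y − 83.8)² = 47.29²; (x + 119.3)² + (y − 40.7)² = 163.01²; (x + 43.7)² + (y + 57.0)² = 132.59².
Subtracting pairs of circle equations eliminates x²+y² and gives linear equations (the radical axes):
-279.2 x − 86.2 y = -15881.47
-128.0 x − 281.6 y = -17619.60
Solving the 2×2 system: x ≈ 43.7, y ≈ 42.7 km.
Check against K (with the unrounded x, y): √((x − 20.3)²+(y − 83.8)²) = 47.29 ≈ 47.29 km. ✓

(43.7, 42.7)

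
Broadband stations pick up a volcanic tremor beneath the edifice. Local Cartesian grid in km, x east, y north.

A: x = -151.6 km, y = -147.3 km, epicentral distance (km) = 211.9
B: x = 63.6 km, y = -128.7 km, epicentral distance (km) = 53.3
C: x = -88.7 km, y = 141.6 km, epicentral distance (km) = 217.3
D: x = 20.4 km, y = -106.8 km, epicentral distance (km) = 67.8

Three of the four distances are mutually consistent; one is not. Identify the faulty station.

B

Solve using three stations at a time. Using A, C, D (subtract circle equations pairwise → linear system) gives (x, y) ≈ (31.0, -39.8).
Distances from that point to each station vs reported:
  A: calculated 211.9 vs reported 211.9 → residual 0.0 km
  B: calculated 94.7 vs reported 53.3 → residual 41.4 km
  C: calculated 217.3 vs reported 217.3 → residual 0.0 km
  D: calculated 67.9 vs reported 67.8 → residual 0.1 km
A, C, D are mutually consistent (residuals ≈ 0); B is off by 41.4 km.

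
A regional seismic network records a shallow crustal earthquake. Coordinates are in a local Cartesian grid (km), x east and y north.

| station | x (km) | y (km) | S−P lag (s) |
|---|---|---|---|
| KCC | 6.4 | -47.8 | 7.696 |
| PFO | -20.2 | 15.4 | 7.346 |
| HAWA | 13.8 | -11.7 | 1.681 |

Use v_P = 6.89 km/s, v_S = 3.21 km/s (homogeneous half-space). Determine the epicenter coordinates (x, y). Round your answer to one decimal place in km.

Distance from S−P lag: d = Δt · v_P v_S / (v_P − v_S) = Δt · (6.89·3.21)/(6.89−3.21) ≈ 6.0100·Δt.
So d_KCC = 46.25, d_PFO = 44.15, d_HAWA = 10.10 km.
Circle about each station: (x − 6.4)² + (y + 47.8)² = 46.25²; (x + 20.2)² + (y − 15.4)² = 44.15²; (x − 13.8)² + (y + 11.7)² = 10.10².
Subtracting the KCC equation from the PFO and HAWA equations removes the quadratic terms:
-53.2 x + 126.4 y = -1490.76
14.8 x + 72.2 y = 38.58
Solving the 2×2 system: x ≈ 19.7, y ≈ -3.5 km.

x ≈ 19.7 km, y ≈ -3.5 km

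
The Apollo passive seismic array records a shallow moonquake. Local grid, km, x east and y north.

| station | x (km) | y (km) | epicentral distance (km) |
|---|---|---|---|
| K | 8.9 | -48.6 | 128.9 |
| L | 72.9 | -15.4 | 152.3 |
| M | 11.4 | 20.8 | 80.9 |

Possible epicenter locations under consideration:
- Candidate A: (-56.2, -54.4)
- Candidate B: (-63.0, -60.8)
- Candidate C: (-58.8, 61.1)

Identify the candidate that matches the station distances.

For each candidate, compare |candidate − station| to the reported distance:
Candidate A: residuals K 63.5, L 17.4, M 20.2 → max 63.5 km
Candidate B: residuals K 56.0, L 9.0, M 29.5 → max 56.0 km
Candidate C: residuals K 0.0, L 0.0, M 0.0 → max 0.0 km
Only Candidate C has all residuals ≈ 0.

Candidate C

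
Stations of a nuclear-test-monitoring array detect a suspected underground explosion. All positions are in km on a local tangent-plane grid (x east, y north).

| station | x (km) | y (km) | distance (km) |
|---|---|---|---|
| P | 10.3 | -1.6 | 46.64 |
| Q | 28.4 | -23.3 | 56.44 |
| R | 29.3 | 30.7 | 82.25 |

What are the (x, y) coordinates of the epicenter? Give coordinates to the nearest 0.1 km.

Circle about each station: (x − 10.3)² + (y + 1.6)² = 46.64²; (x − 28.4)² + (y + 23.3)² = 56.44²; (x − 29.3)² + (y − 30.7)² = 82.25².
Subtracting the P equation from the Q and R equations removes the quadratic terms:
36.2 x − 43.4 y = 230.62
38.0 x + 64.6 y = -2897.44
Solving the 2×2 system: x ≈ -27.8, y ≈ -28.5 km.

(-27.8, -28.5)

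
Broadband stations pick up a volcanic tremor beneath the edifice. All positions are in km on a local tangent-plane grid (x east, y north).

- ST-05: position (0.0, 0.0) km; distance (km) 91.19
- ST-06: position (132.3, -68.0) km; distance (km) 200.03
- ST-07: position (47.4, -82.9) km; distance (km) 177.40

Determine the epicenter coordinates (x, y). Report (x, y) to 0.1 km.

10.4 km east, 90.6 km north

Circle about each station: x² + y² = 91.19²; (x − 132.3)² + (y + 68.0)² = 200.03²; (x − 47.4)² + (y + 82.9)² = 177.40².
Subtracting pairs of circle equations eliminates x²+y² and gives linear equations (the radical axes):
264.6 x − 136.0 y = -9569.09
94.8 x − 165.8 y = -14035.97
Solving the 2×2 system: x ≈ 10.4, y ≈ 90.6 km.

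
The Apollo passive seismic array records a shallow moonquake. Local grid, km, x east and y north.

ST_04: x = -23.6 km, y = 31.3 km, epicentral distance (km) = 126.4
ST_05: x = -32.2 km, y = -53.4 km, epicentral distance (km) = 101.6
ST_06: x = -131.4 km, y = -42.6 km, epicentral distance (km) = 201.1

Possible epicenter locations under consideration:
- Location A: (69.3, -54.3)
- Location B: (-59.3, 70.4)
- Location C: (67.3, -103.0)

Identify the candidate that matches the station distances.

For each candidate, compare |candidate − station| to the reported distance:
Location A: residuals ST_04 0.1, ST_05 0.1, ST_06 0.1 → max 0.1 km
Location B: residuals ST_04 73.5, ST_05 25.1, ST_06 67.1 → max 73.5 km
Location C: residuals ST_04 35.8, ST_05 9.6, ST_06 6.6 → max 35.8 km
Only Location A has all residuals ≈ 0.

Location A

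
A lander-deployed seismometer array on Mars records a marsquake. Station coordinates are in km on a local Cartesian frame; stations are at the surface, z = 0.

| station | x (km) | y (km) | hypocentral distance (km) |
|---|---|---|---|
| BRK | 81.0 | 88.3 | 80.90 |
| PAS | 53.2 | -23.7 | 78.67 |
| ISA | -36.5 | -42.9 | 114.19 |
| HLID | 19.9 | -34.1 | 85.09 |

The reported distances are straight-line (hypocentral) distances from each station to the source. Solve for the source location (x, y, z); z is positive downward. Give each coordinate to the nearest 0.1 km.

(30.9, 39.7, 40.9)

Each station gives a sphere (x−x_i)² + (y−y_i)² + z² = d_i² (stations at z=0).
Subtracting the BRK sphere from PAS and ISA: z² cancels, leaving linear equations in x and y:
-55.6 x − 224.0 y = -10610.12
-235.0 x − 262.4 y = -17679.78
Solving: x ≈ 30.911, y ≈ 39.694 km (keep extra digits for the depth step; rounded: 30.9, 39.7).
Then from the BRK sphere: z² = 80.90² − (x − 81.0)² − (y − 88.3)² with x = 30.911, y = 39.694, so z ≈ 40.907 ≈ 40.9 km.
Check against HLID (with the unrounded solution): distance 85.09 ≈ 85.09 km. ✓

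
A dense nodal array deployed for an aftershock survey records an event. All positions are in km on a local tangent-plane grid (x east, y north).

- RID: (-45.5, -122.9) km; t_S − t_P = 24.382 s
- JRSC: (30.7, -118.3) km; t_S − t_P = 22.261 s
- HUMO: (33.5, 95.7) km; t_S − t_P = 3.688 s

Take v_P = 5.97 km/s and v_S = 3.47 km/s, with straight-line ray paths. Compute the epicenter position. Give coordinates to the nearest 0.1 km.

Distance from S−P lag: d = Δt · v_P v_S / (v_P − v_S) = Δt · (5.97·3.47)/(5.97−3.47) ≈ 8.2864·Δt.
So d_RID = 202.04, d_JRSC = 184.46, d_HUMO = 30.56 km.
Circle about each station: (x + 45.5)² + (y + 122.9)² = 202.04²; (x − 30.7)² + (y + 118.3)² = 184.46²; (x − 33.5)² + (y − 95.7)² = 30.56².
Subtracting the RID equation from the JRSC and HUMO equations removes the quadratic terms:
152.4 x + 9.2 y = 4557.39
158.0 x + 437.2 y = 32992.33
Solving the 2×2 system: x ≈ 25.9, y ≈ 66.1 km.

(25.9, 66.1)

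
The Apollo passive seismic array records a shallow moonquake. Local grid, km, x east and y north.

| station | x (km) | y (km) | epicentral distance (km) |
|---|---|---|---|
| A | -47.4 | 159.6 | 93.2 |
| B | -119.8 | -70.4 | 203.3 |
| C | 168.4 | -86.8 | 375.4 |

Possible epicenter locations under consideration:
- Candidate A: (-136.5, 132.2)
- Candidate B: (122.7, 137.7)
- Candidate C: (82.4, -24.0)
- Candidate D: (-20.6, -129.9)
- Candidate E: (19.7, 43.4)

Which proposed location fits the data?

For each candidate, compare |candidate − station| to the reported distance:
Candidate A: residuals A 0.0, B 0.0, C 0.0 → max 0.0 km
Candidate B: residuals A 78.3, B 116.2, C 146.3 → max 146.3 km
Candidate C: residuals A 131.6, B 4.2, C 268.9 → max 268.9 km
Candidate D: residuals A 197.5, B 87.6, C 181.5 → max 197.5 km
Candidate E: residuals A 41.0, B 23.3, C 177.8 → max 177.8 km
Only Candidate A has all residuals ≈ 0.

Candidate A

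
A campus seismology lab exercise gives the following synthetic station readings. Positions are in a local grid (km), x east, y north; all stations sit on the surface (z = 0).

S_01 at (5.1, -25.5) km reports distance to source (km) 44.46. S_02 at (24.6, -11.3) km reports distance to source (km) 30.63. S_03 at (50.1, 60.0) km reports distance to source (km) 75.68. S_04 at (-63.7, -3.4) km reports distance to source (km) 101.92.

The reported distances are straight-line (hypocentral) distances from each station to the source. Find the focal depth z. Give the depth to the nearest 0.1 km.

Each station gives a sphere (x−x_i)² + (y−y_i)² + z² = d_i² (stations at z=0).
Subtracting the S_01 sphere from S_02 and S_03: z² cancels, leaving linear equations in x and y:
39.0 x + 28.4 y = 1095.08
90.0 x + 171.0 y = 1682.98
Solving: x ≈ 33.908, y ≈ -8.004 km (keep extra digits for the depth step; rounded: 33.9, -8.0).
Then from the S_01 sphere: z² = 44.46² − (x − 5.1)² − (y + 25.5)² with x = 33.908, y = -8.004, so z ≈ 28.994 ≈ 29.0 km.

z ≈ 29.0 km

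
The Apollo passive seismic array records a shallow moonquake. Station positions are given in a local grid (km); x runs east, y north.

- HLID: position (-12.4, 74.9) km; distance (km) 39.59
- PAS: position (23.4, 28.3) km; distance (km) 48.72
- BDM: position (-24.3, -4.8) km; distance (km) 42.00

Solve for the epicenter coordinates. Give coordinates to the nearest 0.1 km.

-24.5 km east, 37.2 km north

Circle about each station: (x + 12.4)² + (y − 74.9)² = 39.59²; (x − 23.4)² + (y − 28.3)² = 48.72²; (x + 24.3)² + (y + 4.8)² = 42.00².
Subtracting the HLID equation from the PAS and BDM equations removes the quadratic terms:
71.6 x − 93.2 y = -5221.59
-23.8 x − 159.4 y = -5346.87
Solving the 2×2 system: x ≈ -24.5, y ≈ 37.2 km.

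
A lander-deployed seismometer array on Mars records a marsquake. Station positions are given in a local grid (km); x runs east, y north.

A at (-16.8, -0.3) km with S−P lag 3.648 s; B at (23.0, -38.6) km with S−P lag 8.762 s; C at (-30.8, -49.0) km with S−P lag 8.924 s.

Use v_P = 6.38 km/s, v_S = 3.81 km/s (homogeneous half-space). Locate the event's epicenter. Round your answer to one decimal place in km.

-16.6 km east, 34.2 km north

Distance from S−P lag: d = Δt · v_P v_S / (v_P − v_S) = Δt · (6.38·3.81)/(6.38−3.81) ≈ 9.4583·Δt.
So d_A = 34.50, d_B = 82.87, d_C = 84.41 km.
Circle about each station: (x + 16.8)² + (y + 0.3)² = 34.50²; (x − 23.0)² + (y + 38.6)² = 82.87²; (x + 30.8)² + (y + 49.0)² = 84.41².
Subtracting the A equation from the B and C equations removes the quadratic terms:
79.6 x − 76.6 y = -3940.56
-28.0 x − 97.4 y = -2867.49
Solving the 2×2 system: x ≈ -16.6, y ≈ 34.2 km.
Check against A (with the unrounded x, y): √((x + 16.8)²+(y + 0.3)²) = 34.51 ≈ 34.50 km. ✓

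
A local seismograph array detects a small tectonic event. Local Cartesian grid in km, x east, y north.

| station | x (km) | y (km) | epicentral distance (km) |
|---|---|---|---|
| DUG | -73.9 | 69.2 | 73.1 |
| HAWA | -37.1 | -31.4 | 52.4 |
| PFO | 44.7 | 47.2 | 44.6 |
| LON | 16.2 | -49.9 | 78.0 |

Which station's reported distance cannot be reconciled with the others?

Solve using three stations at a time. Using DUG, HAWA, LON (subtract circle equations pairwise → linear system) gives (x, y) ≈ (-21.2, 18.5).
Distances from that point to each station vs reported:
  DUG: calculated 73.1 vs reported 73.1 → residual 0.0 km
  HAWA: calculated 52.4 vs reported 52.4 → residual 0.0 km
  PFO: calculated 71.9 vs reported 44.6 → residual 27.3 km
  LON: calculated 78.0 vs reported 78.0 → residual 0.0 km
DUG, HAWA, LON are mutually consistent (residuals ≈ 0); PFO is off by 27.3 km.

PFO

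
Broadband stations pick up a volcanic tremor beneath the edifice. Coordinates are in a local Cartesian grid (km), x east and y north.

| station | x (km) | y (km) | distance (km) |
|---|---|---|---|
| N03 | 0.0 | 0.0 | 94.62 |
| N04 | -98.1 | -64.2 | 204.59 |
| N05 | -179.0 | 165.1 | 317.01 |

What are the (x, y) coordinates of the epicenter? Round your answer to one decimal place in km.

Circle about each station: x² + y² = 94.62²; (x + 98.1)² + (y + 64.2)² = 204.59²; (x + 179.0)² + (y − 165.1)² = 317.01².
Subtracting pairs of circle equations eliminates x²+y² and gives linear equations (the radical axes):
-196.2 x − 128.4 y = -19158.87
-358.0 x + 330.2 y = -32243.39
Solving the 2×2 system: x ≈ 94.5, y ≈ 4.8 km.

x ≈ 94.5 km, y ≈ 4.8 km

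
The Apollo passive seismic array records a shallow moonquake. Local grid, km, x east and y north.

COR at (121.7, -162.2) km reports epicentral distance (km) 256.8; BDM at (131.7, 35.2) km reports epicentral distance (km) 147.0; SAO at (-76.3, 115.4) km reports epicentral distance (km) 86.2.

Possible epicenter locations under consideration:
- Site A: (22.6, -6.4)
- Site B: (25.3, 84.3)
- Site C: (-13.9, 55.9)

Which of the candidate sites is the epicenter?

For each candidate, compare |candidate − station| to the reported distance:
Site A: residuals COR 72.2, BDM 30.2, SAO 70.7 → max 72.2 km
Site B: residuals COR 7.9, BDM 29.8, SAO 20.1 → max 29.8 km
Site C: residuals COR 0.0, BDM 0.1, SAO 0.0 → max 0.1 km
Only Site C has all residuals ≈ 0.

Site C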